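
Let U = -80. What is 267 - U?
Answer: 347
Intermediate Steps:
267 - U = 267 - 1*(-80) = 267 + 80 = 347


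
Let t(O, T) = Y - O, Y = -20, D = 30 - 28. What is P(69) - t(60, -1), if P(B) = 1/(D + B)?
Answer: 5681/71 ≈ 80.014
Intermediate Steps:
D = 2
P(B) = 1/(2 + B)
t(O, T) = -20 - O
P(69) - t(60, -1) = 1/(2 + 69) - (-20 - 1*60) = 1/71 - (-20 - 60) = 1/71 - 1*(-80) = 1/71 + 80 = 5681/71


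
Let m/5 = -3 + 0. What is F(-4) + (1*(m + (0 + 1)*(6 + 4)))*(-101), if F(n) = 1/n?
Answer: 2019/4 ≈ 504.75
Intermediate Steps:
m = -15 (m = 5*(-3 + 0) = 5*(-3) = -15)
F(-4) + (1*(m + (0 + 1)*(6 + 4)))*(-101) = 1/(-4) + (1*(-15 + (0 + 1)*(6 + 4)))*(-101) = -¼ + (1*(-15 + 1*10))*(-101) = -¼ + (1*(-15 + 10))*(-101) = -¼ + (1*(-5))*(-101) = -¼ - 5*(-101) = -¼ + 505 = 2019/4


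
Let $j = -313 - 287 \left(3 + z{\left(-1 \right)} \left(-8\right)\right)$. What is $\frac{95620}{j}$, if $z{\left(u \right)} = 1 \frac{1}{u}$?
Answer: $- \frac{9562}{347} \approx -27.556$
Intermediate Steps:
$z{\left(u \right)} = \frac{1}{u}$
$j = -3470$ ($j = -313 - 287 \left(3 + \frac{1}{-1} \left(-8\right)\right) = -313 - 287 \left(3 - -8\right) = -313 - 287 \left(3 + 8\right) = -313 - 3157 = -3470$)
$\frac{95620}{j} = \frac{95620}{-3470} = 95620 \left(- \frac{1}{3470}\right) = - \frac{9562}{347}$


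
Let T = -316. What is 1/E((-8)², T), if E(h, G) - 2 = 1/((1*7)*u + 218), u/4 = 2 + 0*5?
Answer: 274/549 ≈ 0.49909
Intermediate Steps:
u = 8 (u = 4*(2 + 0*5) = 4*(2 + 0) = 4*2 = 8)
E(h, G) = 549/274 (E(h, G) = 2 + 1/((1*7)*8 + 218) = 2 + 1/(7*8 + 218) = 2 + 1/(56 + 218) = 2 + 1/274 = 549/274)
1/E((-8)², T) = 1/(549/274) = 274/549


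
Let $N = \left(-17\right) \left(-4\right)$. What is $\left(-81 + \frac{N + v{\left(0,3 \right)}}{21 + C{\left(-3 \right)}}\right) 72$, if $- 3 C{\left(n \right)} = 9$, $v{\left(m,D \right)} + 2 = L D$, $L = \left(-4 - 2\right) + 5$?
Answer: $-5580$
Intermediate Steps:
$L = -1$ ($L = -6 + 5 = -1$)
$v{\left(m,D \right)} = -2 - D$
$C{\left(n \right)} = -3$ ($C{\left(n \right)} = \left(- \frac{1}{3}\right) 9 = -3$)
$N = 68$
$\left(-81 + \frac{N + v{\left(0,3 \right)}}{21 + C{\left(-3 \right)}}\right) 72 = \left(-81 + \frac{68 - 5}{21 - 3}\right) 72 = \left(-81 + \frac{68 - 5}{18}\right) 72 = \left(-81 + \left(68 - 5\right) \frac{1}{18}\right) 72 = \left(-81 + 63 \cdot \frac{1}{18}\right) 72 = \left(-81 + \frac{7}{2}\right) 72 = \left(- \frac{155}{2}\right) 72 = -5580$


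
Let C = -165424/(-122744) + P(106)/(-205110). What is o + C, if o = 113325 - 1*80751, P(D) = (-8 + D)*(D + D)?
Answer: 967116881372/29688705 ≈ 32575.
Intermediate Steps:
P(D) = 2*D*(-8 + D) (P(D) = (-8 + D)*(2*D) = 2*D*(-8 + D))
C = 37004702/29688705 (C = -165424/(-122744) + (2*106*(-8 + 106))/(-205110) = -165424*(-1/122744) + (2*106*98)*(-1/205110) = 20678/15343 + 20776*(-1/205110) = 20678/15343 - 196/1935 = 37004702/29688705 ≈ 1.2464)
o = 32574 (o = 113325 - 80751 = 32574)
o + C = 32574 + 37004702/29688705 = 967116881372/29688705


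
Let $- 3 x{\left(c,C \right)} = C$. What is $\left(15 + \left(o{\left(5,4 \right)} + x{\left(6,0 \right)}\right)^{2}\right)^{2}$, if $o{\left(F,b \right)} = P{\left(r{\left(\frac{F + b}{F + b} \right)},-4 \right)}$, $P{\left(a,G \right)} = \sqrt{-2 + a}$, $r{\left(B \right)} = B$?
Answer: $196$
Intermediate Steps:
$x{\left(c,C \right)} = - \frac{C}{3}$
$o{\left(F,b \right)} = i$ ($o{\left(F,b \right)} = \sqrt{-2 + \frac{F + b}{F + b}} = \sqrt{-2 + 1} = \sqrt{-1} = i$)
$\left(15 + \left(o{\left(5,4 \right)} + x{\left(6,0 \right)}\right)^{2}\right)^{2} = \left(15 + \left(i - 0\right)^{2}\right)^{2} = \left(15 + \left(i + 0\right)^{2}\right)^{2} = \left(15 + i^{2}\right)^{2} = \left(15 - 1\right)^{2} = 14^{2} = 196$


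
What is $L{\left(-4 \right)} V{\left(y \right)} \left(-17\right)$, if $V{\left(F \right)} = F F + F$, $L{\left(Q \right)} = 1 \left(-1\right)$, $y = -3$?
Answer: $102$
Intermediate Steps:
$L{\left(Q \right)} = -1$
$V{\left(F \right)} = F + F^{2}$ ($V{\left(F \right)} = F^{2} + F = F + F^{2}$)
$L{\left(-4 \right)} V{\left(y \right)} \left(-17\right) = - \left(-3\right) \left(1 - 3\right) \left(-17\right) = - \left(-3\right) \left(-2\right) \left(-17\right) = \left(-1\right) 6 \left(-17\right) = \left(-6\right) \left(-17\right) = 102$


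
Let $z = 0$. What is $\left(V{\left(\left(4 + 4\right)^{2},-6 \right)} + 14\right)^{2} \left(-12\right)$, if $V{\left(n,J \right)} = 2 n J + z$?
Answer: $-6822192$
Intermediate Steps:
$V{\left(n,J \right)} = 2 J n$ ($V{\left(n,J \right)} = 2 n J + 0 = 2 J n + 0 = 2 J n$)
$\left(V{\left(\left(4 + 4\right)^{2},-6 \right)} + 14\right)^{2} \left(-12\right) = \left(2 \left(-6\right) \left(4 + 4\right)^{2} + 14\right)^{2} \left(-12\right) = \left(2 \left(-6\right) 8^{2} + 14\right)^{2} \left(-12\right) = \left(2 \left(-6\right) 64 + 14\right)^{2} \left(-12\right) = \left(-768 + 14\right)^{2} \left(-12\right) = \left(-754\right)^{2} \left(-12\right) = 568516 \left(-12\right) = -6822192$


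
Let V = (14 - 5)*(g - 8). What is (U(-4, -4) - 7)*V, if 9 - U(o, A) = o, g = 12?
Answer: 216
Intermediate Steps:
U(o, A) = 9 - o
V = 36 (V = (14 - 5)*(12 - 8) = 9*4 = 36)
(U(-4, -4) - 7)*V = ((9 - 1*(-4)) - 7)*36 = ((9 + 4) - 7)*36 = (13 - 7)*36 = 6*36 = 216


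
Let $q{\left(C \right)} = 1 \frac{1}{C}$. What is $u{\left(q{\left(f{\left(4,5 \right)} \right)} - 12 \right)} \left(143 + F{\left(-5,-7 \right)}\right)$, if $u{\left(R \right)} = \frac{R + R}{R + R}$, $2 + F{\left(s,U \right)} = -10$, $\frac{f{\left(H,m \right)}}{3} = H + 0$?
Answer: $131$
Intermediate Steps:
$f{\left(H,m \right)} = 3 H$ ($f{\left(H,m \right)} = 3 \left(H + 0\right) = 3 H$)
$F{\left(s,U \right)} = -12$ ($F{\left(s,U \right)} = -2 - 10 = -12$)
$q{\left(C \right)} = \frac{1}{C}$
$u{\left(R \right)} = 1$ ($u{\left(R \right)} = \frac{2 R}{2 R} = 2 R \frac{1}{2 R} = 1$)
$u{\left(q{\left(f{\left(4,5 \right)} \right)} - 12 \right)} \left(143 + F{\left(-5,-7 \right)}\right) = 1 \left(143 - 12\right) = 1 \cdot 131 = 131$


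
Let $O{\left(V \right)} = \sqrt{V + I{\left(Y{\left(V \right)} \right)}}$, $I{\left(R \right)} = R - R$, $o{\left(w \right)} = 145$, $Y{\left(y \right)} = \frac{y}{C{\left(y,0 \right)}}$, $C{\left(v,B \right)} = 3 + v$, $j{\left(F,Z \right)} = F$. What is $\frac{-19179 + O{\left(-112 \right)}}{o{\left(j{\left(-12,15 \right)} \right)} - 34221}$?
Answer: $\frac{19179}{34076} - \frac{i \sqrt{7}}{8519} \approx 0.56283 - 0.00031057 i$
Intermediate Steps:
$Y{\left(y \right)} = \frac{y}{3 + y}$
$I{\left(R \right)} = 0$
$O{\left(V \right)} = \sqrt{V}$ ($O{\left(V \right)} = \sqrt{V + 0} = \sqrt{V}$)
$\frac{-19179 + O{\left(-112 \right)}}{o{\left(j{\left(-12,15 \right)} \right)} - 34221} = \frac{-19179 + \sqrt{-112}}{145 - 34221} = \frac{-19179 + 4 i \sqrt{7}}{-34076} = \left(-19179 + 4 i \sqrt{7}\right) \left(- \frac{1}{34076}\right) = \frac{19179}{34076} - \frac{i \sqrt{7}}{8519}$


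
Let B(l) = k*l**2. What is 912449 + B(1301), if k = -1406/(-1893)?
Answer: 4107062963/1893 ≈ 2.1696e+6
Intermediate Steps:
k = 1406/1893 (k = -1406*(-1/1893) = 1406/1893 ≈ 0.74274)
B(l) = 1406*l**2/1893
912449 + B(1301) = 912449 + (1406/1893)*1301**2 = 912449 + (1406/1893)*1692601 = 912449 + 2379797006/1893 = 4107062963/1893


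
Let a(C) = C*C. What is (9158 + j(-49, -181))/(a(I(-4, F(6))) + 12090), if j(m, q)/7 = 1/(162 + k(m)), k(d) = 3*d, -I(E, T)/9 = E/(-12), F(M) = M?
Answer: 137377/181485 ≈ 0.75696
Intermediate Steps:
I(E, T) = 3*E/4 (I(E, T) = -9*E/(-12) = -9*E*(-1)/12 = -(-3)*E/4 = 3*E/4)
a(C) = C²
j(m, q) = 7/(162 + 3*m)
(9158 + j(-49, -181))/(a(I(-4, F(6))) + 12090) = (9158 + 7/(3*(54 - 49)))/(((¾)*(-4))² + 12090) = (9158 + (7/3)/5)/((-3)² + 12090) = (9158 + (7/3)*(⅕))/(9 + 12090) = (9158 + 7/15)/12099 = (137377/15)*(1/12099) = 137377/181485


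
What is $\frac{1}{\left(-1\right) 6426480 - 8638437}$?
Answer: $- \frac{1}{15064917} \approx -6.6379 \cdot 10^{-8}$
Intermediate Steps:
$\frac{1}{\left(-1\right) 6426480 - 8638437} = \frac{1}{-6426480 - 8638437} = \frac{1}{-15064917} = - \frac{1}{15064917}$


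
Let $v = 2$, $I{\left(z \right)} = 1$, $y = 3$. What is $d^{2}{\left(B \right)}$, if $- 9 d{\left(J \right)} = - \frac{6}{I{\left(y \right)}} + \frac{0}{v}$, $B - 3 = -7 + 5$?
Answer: $\frac{4}{9} \approx 0.44444$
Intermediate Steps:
$B = 1$ ($B = 3 + \left(-7 + 5\right) = 3 - 2 = 1$)
$d{\left(J \right)} = \frac{2}{3}$ ($d{\left(J \right)} = - \frac{- \frac{6}{1} + \frac{0}{2}}{9} = - \frac{\left(-6\right) 1 + 0 \cdot \frac{1}{2}}{9} = - \frac{-6 + 0}{9} = \left(- \frac{1}{9}\right) \left(-6\right) = \frac{2}{3}$)
$d^{2}{\left(B \right)} = \left(\frac{2}{3}\right)^{2} = \frac{4}{9}$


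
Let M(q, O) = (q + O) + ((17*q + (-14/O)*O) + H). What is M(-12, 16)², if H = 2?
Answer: 44944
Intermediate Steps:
M(q, O) = -12 + O + 18*q (M(q, O) = (q + O) + ((17*q + (-14/O)*O) + 2) = (O + q) + ((17*q - 14) + 2) = (O + q) + ((-14 + 17*q) + 2) = (O + q) + (-12 + 17*q) = -12 + O + 18*q)
M(-12, 16)² = (-12 + 16 + 18*(-12))² = (-12 + 16 - 216)² = (-212)² = 44944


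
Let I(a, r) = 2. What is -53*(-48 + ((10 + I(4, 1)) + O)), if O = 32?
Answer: 212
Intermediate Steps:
-53*(-48 + ((10 + I(4, 1)) + O)) = -53*(-48 + ((10 + 2) + 32)) = -53*(-48 + (12 + 32)) = -53*(-48 + 44) = -53*(-4) = 212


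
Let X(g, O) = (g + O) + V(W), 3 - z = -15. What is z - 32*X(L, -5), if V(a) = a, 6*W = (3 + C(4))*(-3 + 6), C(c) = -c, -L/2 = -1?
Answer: 130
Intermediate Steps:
L = 2 (L = -2*(-1) = 2)
z = 18 (z = 3 - 1*(-15) = 3 + 15 = 18)
W = -1/2 (W = ((3 - 1*4)*(-3 + 6))/6 = ((3 - 4)*3)/6 = (-1*3)/6 = (1/6)*(-3) = -1/2 ≈ -0.50000)
X(g, O) = -1/2 + O + g (X(g, O) = (g + O) - 1/2 = (O + g) - 1/2 = -1/2 + O + g)
z - 32*X(L, -5) = 18 - 32*(-1/2 - 5 + 2) = 18 - 32*(-7/2) = 18 + 112 = 130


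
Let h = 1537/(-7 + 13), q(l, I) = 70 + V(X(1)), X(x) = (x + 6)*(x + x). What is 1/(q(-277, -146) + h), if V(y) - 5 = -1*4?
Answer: 6/1963 ≈ 0.0030565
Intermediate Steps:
X(x) = 2*x*(6 + x) (X(x) = (6 + x)*(2*x) = 2*x*(6 + x))
V(y) = 1 (V(y) = 5 - 1*4 = 5 - 4 = 1)
q(l, I) = 71 (q(l, I) = 70 + 1 = 71)
h = 1537/6 ≈ 256.17
1/(q(-277, -146) + h) = 1/(71 + 1537/6) = 1/(1963/6) = 6/1963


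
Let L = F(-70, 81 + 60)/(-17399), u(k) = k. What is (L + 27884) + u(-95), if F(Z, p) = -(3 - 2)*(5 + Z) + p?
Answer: 483500605/17399 ≈ 27789.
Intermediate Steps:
F(Z, p) = -5 + p - Z (F(Z, p) = -(5 + Z) + p = (-5 - Z) + p = -5 + p - Z)
L = -206/17399 (L = (-5 + (81 + 60) - 1*(-70))/(-17399) = (-5 + 141 + 70)*(-1/17399) = 206*(-1/17399) = -206/17399 ≈ -0.011840)
(L + 27884) + u(-95) = (-206/17399 + 27884) - 95 = 485153510/17399 - 95 = 483500605/17399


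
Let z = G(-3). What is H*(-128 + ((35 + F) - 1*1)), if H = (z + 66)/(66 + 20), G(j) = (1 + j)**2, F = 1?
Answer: -3255/43 ≈ -75.698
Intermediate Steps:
z = 4 (z = (1 - 3)**2 = (-2)**2 = 4)
H = 35/43 (H = (4 + 66)/(66 + 20) = 70/86 = 70*(1/86) = 35/43 ≈ 0.81395)
H*(-128 + ((35 + F) - 1*1)) = 35*(-128 + ((35 + 1) - 1*1))/43 = 35*(-128 + (36 - 1))/43 = 35*(-128 + 35)/43 = (35/43)*(-93) = -3255/43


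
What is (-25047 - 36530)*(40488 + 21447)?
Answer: -3813771495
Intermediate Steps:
(-25047 - 36530)*(40488 + 21447) = -61577*61935 = -3813771495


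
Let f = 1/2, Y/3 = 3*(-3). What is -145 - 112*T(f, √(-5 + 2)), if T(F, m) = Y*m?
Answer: -145 + 3024*I*√3 ≈ -145.0 + 5237.7*I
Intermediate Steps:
Y = -27 (Y = 3*(3*(-3)) = 3*(-9) = -27)
f = ½ ≈ 0.50000
T(F, m) = -27*m
-145 - 112*T(f, √(-5 + 2)) = -145 - (-3024)*√(-5 + 2) = -145 - (-3024)*√(-3) = -145 - (-3024)*I*√3 = -145 + 3024*I*√3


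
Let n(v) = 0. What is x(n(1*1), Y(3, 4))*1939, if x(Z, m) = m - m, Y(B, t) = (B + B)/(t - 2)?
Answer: 0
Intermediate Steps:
Y(B, t) = 2*B/(-2 + t) (Y(B, t) = (2*B)/(-2 + t) = 2*B/(-2 + t))
x(Z, m) = 0
x(n(1*1), Y(3, 4))*1939 = 0*1939 = 0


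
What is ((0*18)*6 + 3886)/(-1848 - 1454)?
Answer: -1943/1651 ≈ -1.1769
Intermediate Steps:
((0*18)*6 + 3886)/(-1848 - 1454) = (0*6 + 3886)/(-3302) = (0 + 3886)*(-1/3302) = 3886*(-1/3302) = -1943/1651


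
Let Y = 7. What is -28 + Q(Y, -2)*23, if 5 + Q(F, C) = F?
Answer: 18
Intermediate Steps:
Q(F, C) = -5 + F
-28 + Q(Y, -2)*23 = -28 + (-5 + 7)*23 = -28 + 2*23 = -28 + 46 = 18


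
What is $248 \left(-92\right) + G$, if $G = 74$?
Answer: $-22742$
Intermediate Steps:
$248 \left(-92\right) + G = 248 \left(-92\right) + 74 = -22816 + 74 = -22742$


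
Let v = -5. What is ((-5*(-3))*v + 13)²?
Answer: 3844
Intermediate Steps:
((-5*(-3))*v + 13)² = (-5*(-3)*(-5) + 13)² = (15*(-5) + 13)² = (-75 + 13)² = (-62)² = 3844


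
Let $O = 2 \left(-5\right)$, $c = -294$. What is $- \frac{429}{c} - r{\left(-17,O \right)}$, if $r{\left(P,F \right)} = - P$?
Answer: $- \frac{1523}{98} \approx -15.541$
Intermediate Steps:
$O = -10$
$- \frac{429}{c} - r{\left(-17,O \right)} = - \frac{429}{-294} - \left(-1\right) \left(-17\right) = \left(-429\right) \left(- \frac{1}{294}\right) - 17 = \frac{143}{98} - 17 = - \frac{1523}{98}$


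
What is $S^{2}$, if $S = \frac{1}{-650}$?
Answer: $\frac{1}{422500} \approx 2.3669 \cdot 10^{-6}$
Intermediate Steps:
$S = - \frac{1}{650} \approx -0.0015385$
$S^{2} = \left(- \frac{1}{650}\right)^{2} = \frac{1}{422500}$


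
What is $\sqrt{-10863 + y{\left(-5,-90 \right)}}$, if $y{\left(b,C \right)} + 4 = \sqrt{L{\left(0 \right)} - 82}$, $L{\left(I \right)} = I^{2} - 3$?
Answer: $\sqrt{-10867 + i \sqrt{85}} \approx 0.0442 + 104.24 i$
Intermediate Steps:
$L{\left(I \right)} = -3 + I^{2}$ ($L{\left(I \right)} = I^{2} - 3 = -3 + I^{2}$)
$y{\left(b,C \right)} = -4 + i \sqrt{85}$ ($y{\left(b,C \right)} = -4 + \sqrt{\left(-3 + 0^{2}\right) - 82} = -4 + \sqrt{\left(-3 + 0\right) - 82} = -4 + \sqrt{-3 - 82} = -4 + \sqrt{-85} = -4 + i \sqrt{85}$)
$\sqrt{-10863 + y{\left(-5,-90 \right)}} = \sqrt{-10863 - \left(4 - i \sqrt{85}\right)} = \sqrt{-10867 + i \sqrt{85}}$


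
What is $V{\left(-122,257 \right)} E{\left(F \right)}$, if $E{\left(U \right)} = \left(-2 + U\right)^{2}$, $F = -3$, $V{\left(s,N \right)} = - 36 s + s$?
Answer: $106750$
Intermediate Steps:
$V{\left(s,N \right)} = - 35 s$
$V{\left(-122,257 \right)} E{\left(F \right)} = \left(-35\right) \left(-122\right) \left(-2 - 3\right)^{2} = 4270 \left(-5\right)^{2} = 4270 \cdot 25 = 106750$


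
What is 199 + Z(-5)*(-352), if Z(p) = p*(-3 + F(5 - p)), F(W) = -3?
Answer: -10361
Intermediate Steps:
Z(p) = -6*p (Z(p) = p*(-3 - 3) = p*(-6) = -6*p)
199 + Z(-5)*(-352) = 199 - 6*(-5)*(-352) = 199 + 30*(-352) = 199 - 10560 = -10361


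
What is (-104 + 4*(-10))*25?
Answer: -3600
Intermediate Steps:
(-104 + 4*(-10))*25 = (-104 - 40)*25 = -144*25 = -3600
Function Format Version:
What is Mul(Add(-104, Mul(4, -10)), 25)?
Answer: -3600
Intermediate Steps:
Mul(Add(-104, Mul(4, -10)), 25) = Mul(Add(-104, -40), 25) = Mul(-144, 25) = -3600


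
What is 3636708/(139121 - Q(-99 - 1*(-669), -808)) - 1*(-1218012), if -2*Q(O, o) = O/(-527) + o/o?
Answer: 178605184730124/146633491 ≈ 1.2180e+6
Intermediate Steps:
Q(O, o) = -½ + O/1054 (Q(O, o) = -(O/(-527) + o/o)/2 = -(O*(-1/527) + 1)/2 = -(-O/527 + 1)/2 = -(1 - O/527)/2 = -½ + O/1054)
3636708/(139121 - Q(-99 - 1*(-669), -808)) - 1*(-1218012) = 3636708/(139121 - (-½ + (-99 - 1*(-669))/1054)) - 1*(-1218012) = 3636708/(139121 - (-½ + (-99 + 669)/1054)) + 1218012 = 3636708/(139121 - (-½ + (1/1054)*570)) + 1218012 = 3636708/(139121 - (-½ + 285/527)) + 1218012 = 3636708/(139121 - 1*43/1054) + 1218012 = 3636708/(139121 - 43/1054) + 1218012 = 3636708/(146633491/1054) + 1218012 = 3636708*(1054/146633491) + 1218012 = 3833090232/146633491 + 1218012 = 178605184730124/146633491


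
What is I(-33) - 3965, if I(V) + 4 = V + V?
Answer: -4035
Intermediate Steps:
I(V) = -4 + 2*V (I(V) = -4 + (V + V) = -4 + 2*V)
I(-33) - 3965 = (-4 + 2*(-33)) - 3965 = (-4 - 66) - 3965 = -70 - 3965 = -4035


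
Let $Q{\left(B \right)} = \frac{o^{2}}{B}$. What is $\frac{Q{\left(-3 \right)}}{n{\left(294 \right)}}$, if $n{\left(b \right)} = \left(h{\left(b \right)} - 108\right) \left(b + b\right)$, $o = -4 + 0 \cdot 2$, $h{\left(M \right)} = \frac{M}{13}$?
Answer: $\frac{26}{244755} \approx 0.00010623$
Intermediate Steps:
$h{\left(M \right)} = \frac{M}{13}$ ($h{\left(M \right)} = M \frac{1}{13} = \frac{M}{13}$)
$o = -4$ ($o = -4 + 0 = -4$)
$n{\left(b \right)} = 2 b \left(-108 + \frac{b}{13}\right)$ ($n{\left(b \right)} = \left(\frac{b}{13} - 108\right) \left(b + b\right) = \left(-108 + \frac{b}{13}\right) 2 b = 2 b \left(-108 + \frac{b}{13}\right)$)
$Q{\left(B \right)} = \frac{16}{B}$ ($Q{\left(B \right)} = \frac{\left(-4\right)^{2}}{B} = \frac{16}{B}$)
$\frac{Q{\left(-3 \right)}}{n{\left(294 \right)}} = \frac{16 \frac{1}{-3}}{\frac{2}{13} \cdot 294 \left(-1404 + 294\right)} = \frac{16 \left(- \frac{1}{3}\right)}{\frac{2}{13} \cdot 294 \left(-1110\right)} = - \frac{16}{3 \left(- \frac{652680}{13}\right)} = \left(- \frac{16}{3}\right) \left(- \frac{13}{652680}\right) = \frac{26}{244755}$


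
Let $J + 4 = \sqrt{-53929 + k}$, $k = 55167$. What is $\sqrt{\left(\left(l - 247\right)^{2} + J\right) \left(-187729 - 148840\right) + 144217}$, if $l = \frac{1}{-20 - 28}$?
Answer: $\frac{\sqrt{-47314279595609 - 775454976 \sqrt{1238}}}{48} \approx 1.4334 \cdot 10^{5} i$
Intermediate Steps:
$J = -4 + \sqrt{1238}$ ($J = -4 + \sqrt{-53929 + 55167} = -4 + \sqrt{1238} \approx 31.185$)
$l = - \frac{1}{48}$ ($l = \frac{1}{-48} = - \frac{1}{48} \approx -0.020833$)
$\sqrt{\left(\left(l - 247\right)^{2} + J\right) \left(-187729 - 148840\right) + 144217} = \sqrt{\left(\left(- \frac{1}{48} - 247\right)^{2} - \left(4 - \sqrt{1238}\right)\right) \left(-187729 - 148840\right) + 144217} = \sqrt{\left(\left(- \frac{11857}{48}\right)^{2} - \left(4 - \sqrt{1238}\right)\right) \left(-336569\right) + 144217} = \sqrt{\left(\frac{140588449}{2304} - \left(4 - \sqrt{1238}\right)\right) \left(-336569\right) + 144217} = \sqrt{\left(\frac{140579233}{2304} + \sqrt{1238}\right) \left(-336569\right) + 144217} = \sqrt{\left(- \frac{47314611871577}{2304} - 336569 \sqrt{1238}\right) + 144217} = \sqrt{- \frac{47314279595609}{2304} - 336569 \sqrt{1238}}$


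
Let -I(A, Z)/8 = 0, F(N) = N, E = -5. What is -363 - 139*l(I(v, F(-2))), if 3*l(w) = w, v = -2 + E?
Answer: -363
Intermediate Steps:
v = -7 (v = -2 - 5 = -7)
I(A, Z) = 0 (I(A, Z) = -8*0 = 0)
l(w) = w/3
-363 - 139*l(I(v, F(-2))) = -363 - 139*0/3 = -363 - 139*0 = -363 + 0 = -363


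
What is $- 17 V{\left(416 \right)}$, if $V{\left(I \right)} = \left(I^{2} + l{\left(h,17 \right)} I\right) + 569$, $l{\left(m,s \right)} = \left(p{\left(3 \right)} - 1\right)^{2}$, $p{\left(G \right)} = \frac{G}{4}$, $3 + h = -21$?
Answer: $-2952067$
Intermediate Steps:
$h = -24$ ($h = -3 - 21 = -24$)
$p{\left(G \right)} = \frac{G}{4}$ ($p{\left(G \right)} = G \frac{1}{4} = \frac{G}{4}$)
$l{\left(m,s \right)} = \frac{1}{16}$ ($l{\left(m,s \right)} = \left(\frac{1}{4} \cdot 3 - 1\right)^{2} = \left(\frac{3}{4} - 1\right)^{2} = \left(- \frac{1}{4}\right)^{2} = \frac{1}{16}$)
$V{\left(I \right)} = 569 + I^{2} + \frac{I}{16}$ ($V{\left(I \right)} = \left(I^{2} + \frac{I}{16}\right) + 569 = 569 + I^{2} + \frac{I}{16}$)
$- 17 V{\left(416 \right)} = - 17 \left(569 + 416^{2} + \frac{1}{16} \cdot 416\right) = - 17 \left(569 + 173056 + 26\right) = \left(-17\right) 173651 = -2952067$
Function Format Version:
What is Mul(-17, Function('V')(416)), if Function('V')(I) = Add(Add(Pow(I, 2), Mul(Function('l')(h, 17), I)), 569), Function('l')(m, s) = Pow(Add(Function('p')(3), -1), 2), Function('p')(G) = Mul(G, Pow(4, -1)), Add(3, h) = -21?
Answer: -2952067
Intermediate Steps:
h = -24 (h = Add(-3, -21) = -24)
Function('p')(G) = Mul(Rational(1, 4), G) (Function('p')(G) = Mul(G, Rational(1, 4)) = Mul(Rational(1, 4), G))
Function('l')(m, s) = Rational(1, 16) (Function('l')(m, s) = Pow(Add(Mul(Rational(1, 4), 3), -1), 2) = Pow(Add(Rational(3, 4), -1), 2) = Pow(Rational(-1, 4), 2) = Rational(1, 16))
Function('V')(I) = Add(569, Pow(I, 2), Mul(Rational(1, 16), I)) (Function('V')(I) = Add(Add(Pow(I, 2), Mul(Rational(1, 16), I)), 569) = Add(569, Pow(I, 2), Mul(Rational(1, 16), I)))
Mul(-17, Function('V')(416)) = Mul(-17, Add(569, Pow(416, 2), Mul(Rational(1, 16), 416))) = Mul(-17, Add(569, 173056, 26)) = Mul(-17, 173651) = -2952067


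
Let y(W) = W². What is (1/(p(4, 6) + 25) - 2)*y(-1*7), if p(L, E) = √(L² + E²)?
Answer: -54929/573 - 98*√13/573 ≈ -96.479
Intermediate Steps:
p(L, E) = √(E² + L²)
(1/(p(4, 6) + 25) - 2)*y(-1*7) = (1/(√(6² + 4²) + 25) - 2)*(-1*7)² = (1/(√(36 + 16) + 25) - 2)*(-7)² = (1/(√52 + 25) - 2)*49 = (1/(2*√13 + 25) - 2)*49 = (1/(25 + 2*√13) - 2)*49 = (-2 + 1/(25 + 2*√13))*49 = -98 + 49/(25 + 2*√13)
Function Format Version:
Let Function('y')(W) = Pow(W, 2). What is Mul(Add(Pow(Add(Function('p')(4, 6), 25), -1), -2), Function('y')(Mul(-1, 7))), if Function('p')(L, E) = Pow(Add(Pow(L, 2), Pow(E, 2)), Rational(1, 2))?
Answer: Add(Rational(-54929, 573), Mul(Rational(-98, 573), Pow(13, Rational(1, 2)))) ≈ -96.479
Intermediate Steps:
Function('p')(L, E) = Pow(Add(Pow(E, 2), Pow(L, 2)), Rational(1, 2))
Mul(Add(Pow(Add(Function('p')(4, 6), 25), -1), -2), Function('y')(Mul(-1, 7))) = Mul(Add(Pow(Add(Pow(Add(Pow(6, 2), Pow(4, 2)), Rational(1, 2)), 25), -1), -2), Pow(Mul(-1, 7), 2)) = Mul(Add(Pow(Add(Pow(Add(36, 16), Rational(1, 2)), 25), -1), -2), Pow(-7, 2)) = Mul(Add(Pow(Add(Pow(52, Rational(1, 2)), 25), -1), -2), 49) = Mul(Add(Pow(Add(Mul(2, Pow(13, Rational(1, 2))), 25), -1), -2), 49) = Mul(Add(Pow(Add(25, Mul(2, Pow(13, Rational(1, 2)))), -1), -2), 49) = Mul(Add(-2, Pow(Add(25, Mul(2, Pow(13, Rational(1, 2)))), -1)), 49) = Add(-98, Mul(49, Pow(Add(25, Mul(2, Pow(13, Rational(1, 2)))), -1)))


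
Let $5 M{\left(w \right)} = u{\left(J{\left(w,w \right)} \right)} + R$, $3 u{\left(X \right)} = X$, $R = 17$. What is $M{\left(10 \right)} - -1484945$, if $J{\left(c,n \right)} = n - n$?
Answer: $\frac{7424742}{5} \approx 1.4849 \cdot 10^{6}$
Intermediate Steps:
$J{\left(c,n \right)} = 0$
$u{\left(X \right)} = \frac{X}{3}$
$M{\left(w \right)} = \frac{17}{5}$ ($M{\left(w \right)} = \frac{\frac{1}{3} \cdot 0 + 17}{5} = \frac{0 + 17}{5} = \frac{1}{5} \cdot 17 = \frac{17}{5}$)
$M{\left(10 \right)} - -1484945 = \frac{17}{5} - -1484945 = \frac{17}{5} + 1484945 = \frac{7424742}{5}$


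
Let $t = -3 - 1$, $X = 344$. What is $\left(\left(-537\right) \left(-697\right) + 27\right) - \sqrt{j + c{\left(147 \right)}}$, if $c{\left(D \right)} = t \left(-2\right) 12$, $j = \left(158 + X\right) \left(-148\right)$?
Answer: $374316 - 10 i \sqrt{742} \approx 3.7432 \cdot 10^{5} - 272.4 i$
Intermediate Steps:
$t = -4$
$j = -74296$ ($j = \left(158 + 344\right) \left(-148\right) = 502 \left(-148\right) = -74296$)
$c{\left(D \right)} = 96$ ($c{\left(D \right)} = \left(-4\right) \left(-2\right) 12 = 8 \cdot 12 = 96$)
$\left(\left(-537\right) \left(-697\right) + 27\right) - \sqrt{j + c{\left(147 \right)}} = \left(\left(-537\right) \left(-697\right) + 27\right) - \sqrt{-74296 + 96} = \left(374289 + 27\right) - \sqrt{-74200} = 374316 - 10 i \sqrt{742}$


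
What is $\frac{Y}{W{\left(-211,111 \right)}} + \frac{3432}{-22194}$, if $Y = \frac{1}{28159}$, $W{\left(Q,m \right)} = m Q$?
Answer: $- \frac{125746944269}{813178220787} \approx -0.15464$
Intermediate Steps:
$W{\left(Q,m \right)} = Q m$
$Y = \frac{1}{28159} \approx 3.5513 \cdot 10^{-5}$
$\frac{Y}{W{\left(-211,111 \right)}} + \frac{3432}{-22194} = \frac{1}{28159 \left(\left(-211\right) 111\right)} + \frac{3432}{-22194} = \frac{1}{28159 \left(-23421\right)} + 3432 \left(- \frac{1}{22194}\right) = \frac{1}{28159} \left(- \frac{1}{23421}\right) - \frac{572}{3699} = - \frac{1}{659511939} - \frac{572}{3699} = - \frac{125746944269}{813178220787}$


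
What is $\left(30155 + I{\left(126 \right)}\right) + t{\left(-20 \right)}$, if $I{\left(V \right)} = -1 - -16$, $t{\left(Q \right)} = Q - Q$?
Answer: $30170$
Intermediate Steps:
$t{\left(Q \right)} = 0$
$I{\left(V \right)} = 15$ ($I{\left(V \right)} = -1 + 16 = 15$)
$\left(30155 + I{\left(126 \right)}\right) + t{\left(-20 \right)} = \left(30155 + 15\right) + 0 = 30170 + 0 = 30170$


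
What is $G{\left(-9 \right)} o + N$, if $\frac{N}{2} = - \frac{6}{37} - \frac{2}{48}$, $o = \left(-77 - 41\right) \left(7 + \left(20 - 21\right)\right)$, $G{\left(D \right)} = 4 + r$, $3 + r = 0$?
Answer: $- \frac{314533}{444} \approx -708.41$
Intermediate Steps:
$r = -3$ ($r = -3 + 0 = -3$)
$G{\left(D \right)} = 1$ ($G{\left(D \right)} = 4 - 3 = 1$)
$o = -708$ ($o = - 118 \left(7 - 1\right) = \left(-118\right) 6 = -708$)
$N = - \frac{181}{444}$ ($N = 2 \left(- \frac{6}{37} - \frac{2}{48}\right) = 2 \left(\left(-6\right) \frac{1}{37} - \frac{1}{24}\right) = 2 \left(- \frac{6}{37} - \frac{1}{24}\right) = 2 \left(- \frac{181}{888}\right) = - \frac{181}{444} \approx -0.40766$)
$G{\left(-9 \right)} o + N = 1 \left(-708\right) - \frac{181}{444} = -708 - \frac{181}{444} = - \frac{314533}{444}$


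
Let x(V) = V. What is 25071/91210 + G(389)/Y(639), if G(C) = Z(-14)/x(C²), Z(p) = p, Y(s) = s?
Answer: 2424216980509/8819470593990 ≈ 0.27487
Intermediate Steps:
G(C) = -14/C²
25071/91210 + G(389)/Y(639) = 25071/91210 - 14/389²/639 = 25071*(1/91210) - 14*1/151321*(1/639) = 25071/91210 - 14/151321*1/639 = 25071/91210 - 14/96694119 = 2424216980509/8819470593990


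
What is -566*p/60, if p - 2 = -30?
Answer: 3962/15 ≈ 264.13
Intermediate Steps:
p = -28 (p = 2 - 30 = -28)
-566*p/60 = -566/((60/(-28))*1) = -566/((60*(-1/28))*1) = -566/((-15/7*1)) = -566/(-15/7) = -566*(-7/15) = 3962/15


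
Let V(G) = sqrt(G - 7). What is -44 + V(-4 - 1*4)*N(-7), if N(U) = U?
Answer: -44 - 7*I*sqrt(15) ≈ -44.0 - 27.111*I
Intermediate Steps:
V(G) = sqrt(-7 + G)
-44 + V(-4 - 1*4)*N(-7) = -44 + sqrt(-7 + (-4 - 1*4))*(-7) = -44 + sqrt(-7 + (-4 - 4))*(-7) = -44 + sqrt(-7 - 8)*(-7) = -44 + sqrt(-15)*(-7) = -44 + (I*sqrt(15))*(-7) = -44 - 7*I*sqrt(15)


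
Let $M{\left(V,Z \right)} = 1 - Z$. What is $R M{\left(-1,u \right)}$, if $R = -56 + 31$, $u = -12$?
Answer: $-325$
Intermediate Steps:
$R = -25$
$R M{\left(-1,u \right)} = - 25 \left(1 - -12\right) = - 25 \left(1 + 12\right) = \left(-25\right) 13 = -325$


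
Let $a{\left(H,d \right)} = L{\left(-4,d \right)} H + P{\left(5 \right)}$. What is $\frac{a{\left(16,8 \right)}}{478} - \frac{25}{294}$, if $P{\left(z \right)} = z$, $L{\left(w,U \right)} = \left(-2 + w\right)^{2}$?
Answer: $\frac{39716}{35133} \approx 1.1304$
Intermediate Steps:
$a{\left(H,d \right)} = 5 + 36 H$ ($a{\left(H,d \right)} = \left(-2 - 4\right)^{2} H + 5 = \left(-6\right)^{2} H + 5 = 36 H + 5 = 5 + 36 H$)
$\frac{a{\left(16,8 \right)}}{478} - \frac{25}{294} = \frac{5 + 36 \cdot 16}{478} - \frac{25}{294} = \left(5 + 576\right) \frac{1}{478} - \frac{25}{294} = 581 \cdot \frac{1}{478} - \frac{25}{294} = \frac{581}{478} - \frac{25}{294} = \frac{39716}{35133}$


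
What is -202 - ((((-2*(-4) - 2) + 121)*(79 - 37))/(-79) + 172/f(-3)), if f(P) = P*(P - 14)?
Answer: -555412/4029 ≈ -137.85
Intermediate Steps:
f(P) = P*(-14 + P)
-202 - ((((-2*(-4) - 2) + 121)*(79 - 37))/(-79) + 172/f(-3)) = -202 - ((((-2*(-4) - 2) + 121)*(79 - 37))/(-79) + 172/((-3*(-14 - 3)))) = -202 - ((((8 - 2) + 121)*42)*(-1/79) + 172/((-3*(-17)))) = -202 - (((6 + 121)*42)*(-1/79) + 172/51) = -202 - ((127*42)*(-1/79) + 172*(1/51)) = -202 - (5334*(-1/79) + 172/51) = -202 - (-5334/79 + 172/51) = -202 - 1*(-258446/4029) = -202 + 258446/4029 = -555412/4029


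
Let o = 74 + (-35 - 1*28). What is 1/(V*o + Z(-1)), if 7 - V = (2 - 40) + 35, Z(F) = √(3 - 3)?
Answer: 1/110 ≈ 0.0090909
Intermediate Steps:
Z(F) = 0 (Z(F) = √0 = 0)
V = 10 (V = 7 - ((2 - 40) + 35) = 7 - (-38 + 35) = 7 - 1*(-3) = 7 + 3 = 10)
o = 11 (o = 74 + (-35 - 28) = 74 - 63 = 11)
1/(V*o + Z(-1)) = 1/(10*11 + 0) = 1/(110 + 0) = 1/110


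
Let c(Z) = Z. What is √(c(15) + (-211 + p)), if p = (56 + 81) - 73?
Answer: 2*I*√33 ≈ 11.489*I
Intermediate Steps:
p = 64 (p = 137 - 73 = 64)
√(c(15) + (-211 + p)) = √(15 + (-211 + 64)) = √(15 - 147) = √(-132) = 2*I*√33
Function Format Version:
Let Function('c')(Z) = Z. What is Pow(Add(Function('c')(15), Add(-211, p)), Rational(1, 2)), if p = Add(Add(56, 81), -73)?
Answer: Mul(2, I, Pow(33, Rational(1, 2))) ≈ Mul(11.489, I)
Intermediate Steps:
p = 64 (p = Add(137, -73) = 64)
Pow(Add(Function('c')(15), Add(-211, p)), Rational(1, 2)) = Pow(Add(15, Add(-211, 64)), Rational(1, 2)) = Pow(Add(15, -147), Rational(1, 2)) = Pow(-132, Rational(1, 2)) = Mul(2, I, Pow(33, Rational(1, 2)))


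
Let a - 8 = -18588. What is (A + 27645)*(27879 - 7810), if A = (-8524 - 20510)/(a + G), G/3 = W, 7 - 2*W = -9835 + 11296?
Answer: 11518941294651/20761 ≈ 5.5484e+8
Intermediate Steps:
W = -727 (W = 7/2 - (-9835 + 11296)/2 = 7/2 - ½*1461 = 7/2 - 1461/2 = -727)
G = -2181 (G = 3*(-727) = -2181)
a = -18580 (a = 8 - 18588 = -18580)
A = 29034/20761 (A = (-8524 - 20510)/(-18580 - 2181) = -29034/(-20761) = -29034*(-1/20761) = 29034/20761 ≈ 1.3985)
(A + 27645)*(27879 - 7810) = (29034/20761 + 27645)*(27879 - 7810) = (573966879/20761)*20069 = 11518941294651/20761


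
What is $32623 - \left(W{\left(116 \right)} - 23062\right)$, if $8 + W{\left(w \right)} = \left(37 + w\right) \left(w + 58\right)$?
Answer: $29071$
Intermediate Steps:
$W{\left(w \right)} = -8 + \left(37 + w\right) \left(58 + w\right)$ ($W{\left(w \right)} = -8 + \left(37 + w\right) \left(w + 58\right) = -8 + \left(37 + w\right) \left(58 + w\right)$)
$32623 - \left(W{\left(116 \right)} - 23062\right) = 32623 - \left(\left(2138 + 116^{2} + 95 \cdot 116\right) - 23062\right) = 32623 - \left(\left(2138 + 13456 + 11020\right) - 23062\right) = 32623 - \left(26614 - 23062\right) = 32623 - 3552 = 29071$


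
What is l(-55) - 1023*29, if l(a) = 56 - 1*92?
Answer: -29703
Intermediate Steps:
l(a) = -36 (l(a) = 56 - 92 = -36)
l(-55) - 1023*29 = -36 - 1023*29 = -36 - 29667 = -29703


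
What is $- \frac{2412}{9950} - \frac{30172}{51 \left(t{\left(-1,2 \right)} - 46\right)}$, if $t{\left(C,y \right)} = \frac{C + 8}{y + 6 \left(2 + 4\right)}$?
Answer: $\frac{5596934654}{441735225} \approx 12.67$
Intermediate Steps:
$t{\left(C,y \right)} = \frac{8 + C}{36 + y}$ ($t{\left(C,y \right)} = \frac{8 + C}{y + 6 \cdot 6} = \frac{8 + C}{y + 36} = \frac{8 + C}{36 + y}$)
$- \frac{2412}{9950} - \frac{30172}{51 \left(t{\left(-1,2 \right)} - 46\right)} = - \frac{2412}{9950} - \frac{30172}{51 \left(\frac{8 - 1}{36 + 2} - 46\right)} = \left(-2412\right) \frac{1}{9950} - \frac{30172}{51 \left(\frac{1}{38} \cdot 7 - 46\right)} = - \frac{1206}{4975} - \frac{30172}{51 \left(\frac{1}{38} \cdot 7 - 46\right)} = - \frac{1206}{4975} - \frac{30172}{51 \left(\frac{7}{38} - 46\right)} = - \frac{1206}{4975} - \frac{30172}{51 \left(- \frac{1741}{38}\right)} = - \frac{1206}{4975} - \frac{30172}{- \frac{88791}{38}} = - \frac{1206}{4975} - - \frac{1146536}{88791} = - \frac{1206}{4975} + \frac{1146536}{88791} = \frac{5596934654}{441735225}$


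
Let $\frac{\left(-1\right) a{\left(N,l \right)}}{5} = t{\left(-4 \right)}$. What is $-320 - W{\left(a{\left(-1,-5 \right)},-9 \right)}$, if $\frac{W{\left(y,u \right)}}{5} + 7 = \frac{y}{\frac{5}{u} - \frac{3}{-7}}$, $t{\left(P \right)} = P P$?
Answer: $-3435$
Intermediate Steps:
$t{\left(P \right)} = P^{2}$
$a{\left(N,l \right)} = -80$ ($a{\left(N,l \right)} = - 5 \left(-4\right)^{2} = \left(-5\right) 16 = -80$)
$W{\left(y,u \right)} = -35 + \frac{5 y}{\frac{3}{7} + \frac{5}{u}}$ ($W{\left(y,u \right)} = -35 + 5 \frac{y}{\frac{5}{u} - \frac{3}{-7}} = -35 + 5 \frac{y}{\frac{5}{u} - - \frac{3}{7}} = -35 + 5 \frac{y}{\frac{5}{u} + \frac{3}{7}} = -35 + 5 \frac{y}{\frac{3}{7} + \frac{5}{u}} = -35 + \frac{5 y}{\frac{3}{7} + \frac{5}{u}}$)
$-320 - W{\left(a{\left(-1,-5 \right)},-9 \right)} = -320 - \frac{35 \left(-35 - -27 - -720\right)}{35 + 3 \left(-9\right)} = -320 - \frac{35 \left(-35 + 27 + 720\right)}{35 - 27} = -320 - 35 \cdot \frac{1}{8} \cdot 712 = -320 - 3115 = -3435$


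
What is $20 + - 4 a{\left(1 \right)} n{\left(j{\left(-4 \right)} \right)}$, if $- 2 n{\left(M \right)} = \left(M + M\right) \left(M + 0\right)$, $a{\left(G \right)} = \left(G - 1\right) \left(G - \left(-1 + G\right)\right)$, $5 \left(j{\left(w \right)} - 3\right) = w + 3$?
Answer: $20$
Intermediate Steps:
$j{\left(w \right)} = \frac{18}{5} + \frac{w}{5}$ ($j{\left(w \right)} = 3 + \frac{w + 3}{5} = 3 + \frac{3 + w}{5} = 3 + \left(\frac{3}{5} + \frac{w}{5}\right) = \frac{18}{5} + \frac{w}{5}$)
$a{\left(G \right)} = -1 + G$ ($a{\left(G \right)} = \left(-1 + G\right) 1 = -1 + G$)
$n{\left(M \right)} = - M^{2}$ ($n{\left(M \right)} = - \frac{\left(M + M\right) \left(M + 0\right)}{2} = - \frac{2 M M}{2} = - \frac{2 M^{2}}{2} = - M^{2}$)
$20 + - 4 a{\left(1 \right)} n{\left(j{\left(-4 \right)} \right)} = 20 + - 4 \left(-1 + 1\right) \left(- \left(\frac{18}{5} + \frac{1}{5} \left(-4\right)\right)^{2}\right) = 20 + \left(-4\right) 0 \left(- \left(\frac{18}{5} - \frac{4}{5}\right)^{2}\right) = 20 + 0 \left(- \left(\frac{14}{5}\right)^{2}\right) = 20 + 0 \left(\left(-1\right) \frac{196}{25}\right) = 20 + 0 \left(- \frac{196}{25}\right) = 20 + 0 = 20$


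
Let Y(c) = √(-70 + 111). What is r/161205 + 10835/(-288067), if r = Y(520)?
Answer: -10835/288067 + √41/161205 ≈ -0.037573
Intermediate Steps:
Y(c) = √41
r = √41 ≈ 6.4031
r/161205 + 10835/(-288067) = √41/161205 + 10835/(-288067) = √41*(1/161205) + 10835*(-1/288067) = √41/161205 - 10835/288067 = -10835/288067 + √41/161205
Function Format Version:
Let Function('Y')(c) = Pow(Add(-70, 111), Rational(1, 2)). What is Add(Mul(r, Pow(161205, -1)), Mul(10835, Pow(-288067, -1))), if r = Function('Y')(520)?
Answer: Add(Rational(-10835, 288067), Mul(Rational(1, 161205), Pow(41, Rational(1, 2)))) ≈ -0.037573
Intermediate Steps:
Function('Y')(c) = Pow(41, Rational(1, 2))
r = Pow(41, Rational(1, 2)) ≈ 6.4031
Add(Mul(r, Pow(161205, -1)), Mul(10835, Pow(-288067, -1))) = Add(Mul(Pow(41, Rational(1, 2)), Pow(161205, -1)), Mul(10835, Pow(-288067, -1))) = Add(Mul(Pow(41, Rational(1, 2)), Rational(1, 161205)), Mul(10835, Rational(-1, 288067))) = Add(Mul(Rational(1, 161205), Pow(41, Rational(1, 2))), Rational(-10835, 288067)) = Add(Rational(-10835, 288067), Mul(Rational(1, 161205), Pow(41, Rational(1, 2))))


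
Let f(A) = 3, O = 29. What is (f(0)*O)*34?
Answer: 2958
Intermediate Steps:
(f(0)*O)*34 = (3*29)*34 = 87*34 = 2958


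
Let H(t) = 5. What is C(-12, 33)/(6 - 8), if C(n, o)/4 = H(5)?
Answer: -10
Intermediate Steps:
C(n, o) = 20 (C(n, o) = 4*5 = 20)
C(-12, 33)/(6 - 8) = 20/(6 - 8) = 20/(-2) = 20*(-½) = -10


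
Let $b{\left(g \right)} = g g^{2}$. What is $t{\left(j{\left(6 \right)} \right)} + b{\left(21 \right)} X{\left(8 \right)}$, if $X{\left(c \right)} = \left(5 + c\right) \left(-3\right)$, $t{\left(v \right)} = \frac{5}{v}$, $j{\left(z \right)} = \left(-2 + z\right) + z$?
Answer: $- \frac{722357}{2} \approx -3.6118 \cdot 10^{5}$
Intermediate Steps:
$b{\left(g \right)} = g^{3}$
$j{\left(z \right)} = -2 + 2 z$
$X{\left(c \right)} = -15 - 3 c$
$t{\left(j{\left(6 \right)} \right)} + b{\left(21 \right)} X{\left(8 \right)} = \frac{5}{-2 + 2 \cdot 6} + 21^{3} \left(-15 - 24\right) = \frac{5}{-2 + 12} + 9261 \left(-15 - 24\right) = \frac{5}{10} + 9261 \left(-39\right) = 5 \cdot \frac{1}{10} - 361179 = \frac{1}{2} - 361179 = - \frac{722357}{2}$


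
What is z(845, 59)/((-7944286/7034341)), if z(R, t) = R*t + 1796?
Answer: -363330746991/7944286 ≈ -45735.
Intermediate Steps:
z(R, t) = 1796 + R*t
z(845, 59)/((-7944286/7034341)) = (1796 + 845*59)/((-7944286/7034341)) = (1796 + 49855)/((-7944286*1/7034341)) = 51651/(-7944286/7034341) = 51651*(-7034341/7944286) = -363330746991/7944286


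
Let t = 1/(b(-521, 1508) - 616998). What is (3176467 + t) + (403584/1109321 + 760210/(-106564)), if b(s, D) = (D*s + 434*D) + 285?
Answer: 140420312199378938219591/44206538735877498 ≈ 3.1765e+6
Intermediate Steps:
b(s, D) = 285 + 434*D + D*s (b(s, D) = (434*D + D*s) + 285 = 285 + 434*D + D*s)
t = -1/747909 (t = 1/((285 + 434*1508 + 1508*(-521)) - 616998) = 1/((285 + 654472 - 785668) - 616998) = 1/(-130911 - 616998) = 1/(-747909) = -1/747909 ≈ -1.3371e-6)
(3176467 + t) + (403584/1109321 + 760210/(-106564)) = (3176467 - 1/747909) + (403584/1109321 + 760210/(-106564)) = 2375708257502/747909 + (403584*(1/1109321) + 760210*(-1/106564)) = 2375708257502/747909 + (403584/1109321 - 380105/53282) = 2375708257502/747909 - 400154696017/59106841522 = 140420312199378938219591/44206538735877498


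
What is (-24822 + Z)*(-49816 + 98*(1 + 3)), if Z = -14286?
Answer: 1932873792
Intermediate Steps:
(-24822 + Z)*(-49816 + 98*(1 + 3)) = (-24822 - 14286)*(-49816 + 98*(1 + 3)) = -39108*(-49816 + 98*4) = -39108*(-49816 + 392) = -39108*(-49424) = 1932873792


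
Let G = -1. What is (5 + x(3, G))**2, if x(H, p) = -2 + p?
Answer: 4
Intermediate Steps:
(5 + x(3, G))**2 = (5 + (-2 - 1))**2 = (5 - 3)**2 = 2**2 = 4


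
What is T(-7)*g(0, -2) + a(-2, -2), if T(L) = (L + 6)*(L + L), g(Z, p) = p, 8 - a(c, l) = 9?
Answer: -29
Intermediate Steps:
a(c, l) = -1 (a(c, l) = 8 - 1*9 = 8 - 9 = -1)
T(L) = 2*L*(6 + L) (T(L) = (6 + L)*(2*L) = 2*L*(6 + L))
T(-7)*g(0, -2) + a(-2, -2) = (2*(-7)*(6 - 7))*(-2) - 1 = (2*(-7)*(-1))*(-2) - 1 = 14*(-2) - 1 = -28 - 1 = -29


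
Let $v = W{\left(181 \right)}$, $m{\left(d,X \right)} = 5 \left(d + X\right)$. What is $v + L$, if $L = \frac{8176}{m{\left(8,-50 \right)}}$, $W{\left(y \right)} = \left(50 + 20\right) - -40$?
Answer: $\frac{1066}{15} \approx 71.067$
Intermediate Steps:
$W{\left(y \right)} = 110$ ($W{\left(y \right)} = 70 + 40 = 110$)
$m{\left(d,X \right)} = 5 X + 5 d$ ($m{\left(d,X \right)} = 5 \left(X + d\right) = 5 X + 5 d$)
$v = 110$
$L = - \frac{584}{15}$ ($L = \frac{8176}{5 \left(-50\right) + 5 \cdot 8} = \frac{8176}{-250 + 40} = \frac{8176}{-210} = 8176 \left(- \frac{1}{210}\right) = - \frac{584}{15} \approx -38.933$)
$v + L = 110 - \frac{584}{15} = \frac{1066}{15}$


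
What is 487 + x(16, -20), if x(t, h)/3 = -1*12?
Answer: 451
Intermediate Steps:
x(t, h) = -36 (x(t, h) = 3*(-1*12) = 3*(-12) = -36)
487 + x(16, -20) = 487 - 36 = 451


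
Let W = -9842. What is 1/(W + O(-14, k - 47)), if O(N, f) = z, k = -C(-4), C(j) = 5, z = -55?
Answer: -1/9897 ≈ -0.00010104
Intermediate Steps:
k = -5 (k = -1*5 = -5)
O(N, f) = -55
1/(W + O(-14, k - 47)) = 1/(-9842 - 55) = 1/(-9897) = -1/9897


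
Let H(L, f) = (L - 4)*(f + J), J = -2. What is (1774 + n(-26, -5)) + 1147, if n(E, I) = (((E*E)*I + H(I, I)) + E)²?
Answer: 11178570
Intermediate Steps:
H(L, f) = (-4 + L)*(-2 + f) (H(L, f) = (L - 4)*(f - 2) = (-4 + L)*(-2 + f))
n(E, I) = (8 + E + I² - 6*I + I*E²)² (n(E, I) = (((E*E)*I + (8 - 4*I - 2*I + I*I)) + E)² = ((E²*I + (8 - 4*I - 2*I + I²)) + E)² = ((I*E² + (8 + I² - 6*I)) + E)² = ((8 + I² - 6*I + I*E²) + E)² = (8 + E + I² - 6*I + I*E²)²)
(1774 + n(-26, -5)) + 1147 = (1774 + (8 - 26 + (-5)² - 6*(-5) - 5*(-26)²)²) + 1147 = (1774 + (8 - 26 + 25 + 30 - 5*676)²) + 1147 = (1774 + (8 - 26 + 25 + 30 - 3380)²) + 1147 = (1774 + (-3343)²) + 1147 = (1774 + 11175649) + 1147 = 11177423 + 1147 = 11178570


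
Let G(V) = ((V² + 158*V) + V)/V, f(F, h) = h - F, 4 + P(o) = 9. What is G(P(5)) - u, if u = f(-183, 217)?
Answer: -236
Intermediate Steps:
P(o) = 5 (P(o) = -4 + 9 = 5)
G(V) = (V² + 159*V)/V
u = 400 (u = 217 - 1*(-183) = 217 + 183 = 400)
G(P(5)) - u = (159 + 5) - 1*400 = 164 - 400 = -236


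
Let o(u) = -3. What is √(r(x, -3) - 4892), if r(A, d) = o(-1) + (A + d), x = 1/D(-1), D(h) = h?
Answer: I*√4899 ≈ 69.993*I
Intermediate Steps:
x = -1 (x = 1/(-1) = -1)
r(A, d) = -3 + A + d (r(A, d) = -3 + (A + d) = -3 + A + d)
√(r(x, -3) - 4892) = √((-3 - 1 - 3) - 4892) = √(-7 - 4892) = √(-4899) = I*√4899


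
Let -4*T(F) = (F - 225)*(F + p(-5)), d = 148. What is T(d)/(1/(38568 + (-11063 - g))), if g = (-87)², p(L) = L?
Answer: 54878824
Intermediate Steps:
T(F) = -(-225 + F)*(-5 + F)/4 (T(F) = -(F - 225)*(F - 5)/4 = -(-225 + F)*(-5 + F)/4)
g = 7569
T(d)/(1/(38568 + (-11063 - g))) = (-1125/4 - ¼*148² + (115/2)*148)/(1/(38568 + (-11063 - 1*7569))) = (-1125/4 - ¼*21904 + 8510)/(1/(38568 + (-11063 - 7569))) = (-1125/4 - 5476 + 8510)/(1/(38568 - 18632)) = 11011/(4*(1/19936)) = (11011/4)*19936 = 54878824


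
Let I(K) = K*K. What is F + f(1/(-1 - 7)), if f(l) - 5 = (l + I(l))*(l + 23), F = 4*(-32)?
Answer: -64257/512 ≈ -125.50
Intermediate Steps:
F = -128
I(K) = K**2
f(l) = 5 + (23 + l)*(l + l**2) (f(l) = 5 + (l + l**2)*(l + 23) = 5 + (l + l**2)*(23 + l) = 5 + (23 + l)*(l + l**2))
F + f(1/(-1 - 7)) = -128 + (5 + (1/(-1 - 7))**3 + 23/(-1 - 7) + 24*(1/(-1 - 7))**2) = -128 + (5 + (1/(-8))**3 + 23/(-8) + 24*(1/(-8))**2) = -128 + (5 + (-1/8)**3 + 23*(-1/8) + 24*(-1/8)**2) = -128 + (5 - 1/512 - 23/8 + 24*(1/64)) = -128 + (5 - 1/512 - 23/8 + 3/8) = -128 + 1279/512 = -64257/512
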